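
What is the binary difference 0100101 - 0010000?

Method 1 - Direct subtraction (column by column from the right: bit − bit − borrow-in; if negative, add 2 and borrow 1 from the next column):
borrow: 0100000
        0100101
-       0010000
---------------
        0010101

Method 2 - Add two's complement:
Two's complement of 0010000: invert → 1101111, add 1 → 1110000
  0100101
+ 1110000
---------
 10010101  (end carry out of the top bit = 1)
Discarding the end carry: 0010101
Decimal check:
  0100101 = 32 + 4 + 1 = 37
  0010000 = 16
  37 - 16 = 21, and 0010101 = 16 + 4 + 1 = 21 ✓



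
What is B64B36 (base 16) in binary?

Convert each hex digit to 4 bits:
  B = 1011
  6 = 0110
  4 = 0100
  B = 1011
  3 = 0011
  6 = 0110
Concatenate: 101101100100101100110110



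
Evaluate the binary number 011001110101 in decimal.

Sum of powers of 2 for each 1-bit:
2^0 + 2^2 + 2^4 + 2^5 + 2^6 + 2^9 + 2^10
= 1 + 4 + 16 + 32 + 64 + 512 + 1024
= 1653



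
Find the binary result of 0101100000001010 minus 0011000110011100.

Method 1 - Direct subtraction (column by column from the right: bit − bit − borrow-in; if negative, add 2 and borrow 1 from the next column):
borrow: 0100111111111000
        0101100000001010
-       0011000110011100
------------------------
        0010011001101110

Method 2 - Add two's complement:
Two's complement of 0011000110011100: invert → 1100111001100011, add 1 → 1100111001100100
  0101100000001010
+ 1100111001100100
------------------
 10010011001101110  (end carry out of the top bit = 1)
Discarding the end carry: 0010011001101110
Decimal check:
  0101100000001010 = 16384 + 4096 + 2048 + 8 + 2 = 22538
  0011000110011100 = 8192 + 4096 + 256 + 128 + 16 + 8 + 4 = 12700
  22538 - 12700 = 9838, and 0010011001101110 = 8192 + 1024 + 512 + 64 + 32 + 8 + 4 + 2 = 9838 ✓



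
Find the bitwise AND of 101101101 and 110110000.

AND: 1 only when both bits are 1
  101101101
& 110110000
-----------
  100100000
Decimal: 365 & 432 = 288



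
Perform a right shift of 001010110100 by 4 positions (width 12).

Original: 001010110100 (decimal 692)
Shift right by 4 positions
Drop the 4 low bits; fill with zeros on the left
Result: 000000101011 (decimal 43)
Equivalent: 692 >> 4 = 692 ÷ 2^4 = 43



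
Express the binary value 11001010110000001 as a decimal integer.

Sum of powers of 2 for each 1-bit:
2^0 + 2^7 + 2^8 + 2^10 + 2^12 + 2^15 + 2^16
= 1 + 128 + 256 + 1024 + 4096 + 32768 + 65536
= 103809



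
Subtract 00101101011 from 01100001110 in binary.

Method 1 - Direct subtraction (column by column from the right: bit − bit − borrow-in; if negative, add 2 and borrow 1 from the next column):
borrow: 01111000110
        01100001110
-       00101101011
-------------------
        00110100011

Method 2 - Add two's complement:
Two's complement of 00101101011: invert → 11010010100, add 1 → 11010010101
  01100001110
+ 11010010101
-------------
 100110100011  (end carry out of the top bit = 1)
Discarding the end carry: 00110100011
Decimal check:
  01100001110 = 512 + 256 + 8 + 4 + 2 = 782
  00101101011 = 256 + 64 + 32 + 8 + 2 + 1 = 363
  782 - 363 = 419, and 00110100011 = 256 + 128 + 32 + 2 + 1 = 419 ✓



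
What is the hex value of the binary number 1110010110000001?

Group into 4-bit nibbles from right:
  1110 = E
  0101 = 5
  1000 = 8
  0001 = 1
Result: E581



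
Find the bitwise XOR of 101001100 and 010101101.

XOR: 1 when bits differ
  101001100
^ 010101101
-----------
  111100001
Decimal: 332 ^ 173 = 481



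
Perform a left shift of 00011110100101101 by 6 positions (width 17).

Original: 00011110100101101 (decimal 15661)
Shift left by 6 positions
Append 6 zeros on the right and drop the 6 high bits that overflow the 17-bit width
Result: 10100101101000000 (decimal 84800)
Equivalent: 15661 << 6 = 15661 × 2^6 = 1002304, truncated to 17 bits = 84800



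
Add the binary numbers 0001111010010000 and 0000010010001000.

Add column by column from the right: bit + bit + carry-in; write the sum mod 2, carry 1 when the sum is 2 or 3.
carry:  0011100100000000
        0001111010010000
+       0000010010001000
------------------------
       00010001100011000
(the carry out of the leftmost column, 0, becomes the leading bit)
Decimal check:
  0001111010010000 = 4096 + 2048 + 1024 + 512 + 128 + 16 = 7824
  0000010010001000 = 1024 + 128 + 8 = 1160
  7824 + 1160 = 8984, and 00010001100011000 = 8192 + 512 + 256 + 16 + 8 = 8984 ✓



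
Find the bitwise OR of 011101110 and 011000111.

OR: 1 when either bit is 1
  011101110
| 011000111
-----------
  011101111
Decimal: 238 | 199 = 239



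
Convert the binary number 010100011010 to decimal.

Sum of powers of 2 for each 1-bit:
2^1 + 2^3 + 2^4 + 2^8 + 2^10
= 2 + 8 + 16 + 256 + 1024
= 1306



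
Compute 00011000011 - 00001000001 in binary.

Method 1 - Direct subtraction (column by column from the right: bit − bit − borrow-in; if negative, add 2 and borrow 1 from the next column):
borrow: 00000000000
        00011000011
-       00001000001
-------------------
        00010000010

Method 2 - Add two's complement:
Two's complement of 00001000001: invert → 11110111110, add 1 → 11110111111
  00011000011
+ 11110111111
-------------
 100010000010  (end carry out of the top bit = 1)
Discarding the end carry: 00010000010
Decimal check:
  00011000011 = 128 + 64 + 2 + 1 = 195
  00001000001 = 64 + 1 = 65
  195 - 65 = 130, and 00010000010 = 128 + 2 = 130 ✓



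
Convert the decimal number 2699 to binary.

Using repeated division by 2:
2699 ÷ 2 = 1349 remainder 1
1349 ÷ 2 = 674 remainder 1
674 ÷ 2 = 337 remainder 0
337 ÷ 2 = 168 remainder 1
168 ÷ 2 = 84 remainder 0
84 ÷ 2 = 42 remainder 0
42 ÷ 2 = 21 remainder 0
21 ÷ 2 = 10 remainder 1
10 ÷ 2 = 5 remainder 0
5 ÷ 2 = 2 remainder 1
2 ÷ 2 = 1 remainder 0
1 ÷ 2 = 0 remainder 1
Reading remainders bottom to top: 101010001011



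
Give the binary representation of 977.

Using repeated division by 2:
977 ÷ 2 = 488 remainder 1
488 ÷ 2 = 244 remainder 0
244 ÷ 2 = 122 remainder 0
122 ÷ 2 = 61 remainder 0
61 ÷ 2 = 30 remainder 1
30 ÷ 2 = 15 remainder 0
15 ÷ 2 = 7 remainder 1
7 ÷ 2 = 3 remainder 1
3 ÷ 2 = 1 remainder 1
1 ÷ 2 = 0 remainder 1
Reading remainders bottom to top: 1111010001



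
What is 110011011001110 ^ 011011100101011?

XOR: 1 when bits differ
  110011011001110
^ 011011100101011
-----------------
  101000111100101
Decimal: 26318 ^ 14123 = 20965



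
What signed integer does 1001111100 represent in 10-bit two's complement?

Binary: 1001111100
Sign bit: 1 (negative)
Invert: 0110000011
Add 1:  0110000100
Magnitude: 0110000100 = 256 + 128 + 4 = 388
Value: -388



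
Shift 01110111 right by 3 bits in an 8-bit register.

Original: 01110111 (decimal 119)
Shift right by 3 positions
Drop the 3 low bits; fill with zeros on the left
Result: 00001110 (decimal 14)
Equivalent: 119 >> 3 = 119 ÷ 2^3 = 14



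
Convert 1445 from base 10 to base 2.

Using repeated division by 2:
1445 ÷ 2 = 722 remainder 1
722 ÷ 2 = 361 remainder 0
361 ÷ 2 = 180 remainder 1
180 ÷ 2 = 90 remainder 0
90 ÷ 2 = 45 remainder 0
45 ÷ 2 = 22 remainder 1
22 ÷ 2 = 11 remainder 0
11 ÷ 2 = 5 remainder 1
5 ÷ 2 = 2 remainder 1
2 ÷ 2 = 1 remainder 0
1 ÷ 2 = 0 remainder 1
Reading remainders bottom to top: 10110100101



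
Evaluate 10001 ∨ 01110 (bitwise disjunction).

OR: 1 when either bit is 1
  10001
| 01110
-------
  11111
Decimal: 17 | 14 = 31



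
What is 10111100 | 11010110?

OR: 1 when either bit is 1
  10111100
| 11010110
----------
  11111110
Decimal: 188 | 214 = 254



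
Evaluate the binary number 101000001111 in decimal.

Sum of powers of 2 for each 1-bit:
2^0 + 2^1 + 2^2 + 2^3 + 2^9 + 2^11
= 1 + 2 + 4 + 8 + 512 + 2048
= 2575



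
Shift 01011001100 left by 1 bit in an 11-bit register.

Original: 01011001100 (decimal 716)
Shift left by 1 position
Append 1 zero on the right
Result: 10110011000 (decimal 1432)
Equivalent: 716 << 1 = 716 × 2^1 = 1432



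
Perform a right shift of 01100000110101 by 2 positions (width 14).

Original: 01100000110101 (decimal 6197)
Shift right by 2 positions
Drop the 2 low bits; fill with zeros on the left
Result: 00011000001101 (decimal 1549)
Equivalent: 6197 >> 2 = 6197 ÷ 2^2 = 1549



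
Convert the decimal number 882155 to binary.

Using repeated division by 2:
882155 ÷ 2 = 441077 remainder 1
441077 ÷ 2 = 220538 remainder 1
220538 ÷ 2 = 110269 remainder 0
110269 ÷ 2 = 55134 remainder 1
55134 ÷ 2 = 27567 remainder 0
27567 ÷ 2 = 13783 remainder 1
13783 ÷ 2 = 6891 remainder 1
6891 ÷ 2 = 3445 remainder 1
3445 ÷ 2 = 1722 remainder 1
1722 ÷ 2 = 861 remainder 0
861 ÷ 2 = 430 remainder 1
430 ÷ 2 = 215 remainder 0
215 ÷ 2 = 107 remainder 1
107 ÷ 2 = 53 remainder 1
53 ÷ 2 = 26 remainder 1
26 ÷ 2 = 13 remainder 0
13 ÷ 2 = 6 remainder 1
6 ÷ 2 = 3 remainder 0
3 ÷ 2 = 1 remainder 1
1 ÷ 2 = 0 remainder 1
Reading remainders bottom to top: 11010111010111101011



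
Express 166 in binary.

Using repeated division by 2:
166 ÷ 2 = 83 remainder 0
83 ÷ 2 = 41 remainder 1
41 ÷ 2 = 20 remainder 1
20 ÷ 2 = 10 remainder 0
10 ÷ 2 = 5 remainder 0
5 ÷ 2 = 2 remainder 1
2 ÷ 2 = 1 remainder 0
1 ÷ 2 = 0 remainder 1
Reading remainders bottom to top: 10100110



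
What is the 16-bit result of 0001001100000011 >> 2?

Original: 0001001100000011 (decimal 4867)
Shift right by 2 positions
Drop the 2 low bits; fill with zeros on the left
Result: 0000010011000000 (decimal 1216)
Equivalent: 4867 >> 2 = 4867 ÷ 2^2 = 1216



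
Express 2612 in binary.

Using repeated division by 2:
2612 ÷ 2 = 1306 remainder 0
1306 ÷ 2 = 653 remainder 0
653 ÷ 2 = 326 remainder 1
326 ÷ 2 = 163 remainder 0
163 ÷ 2 = 81 remainder 1
81 ÷ 2 = 40 remainder 1
40 ÷ 2 = 20 remainder 0
20 ÷ 2 = 10 remainder 0
10 ÷ 2 = 5 remainder 0
5 ÷ 2 = 2 remainder 1
2 ÷ 2 = 1 remainder 0
1 ÷ 2 = 0 remainder 1
Reading remainders bottom to top: 101000110100



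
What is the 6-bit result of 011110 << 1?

Original: 011110 (decimal 30)
Shift left by 1 position
Append 1 zero on the right
Result: 111100 (decimal 60)
Equivalent: 30 << 1 = 30 × 2^1 = 60



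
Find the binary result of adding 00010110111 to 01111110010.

Add column by column from the right: bit + bit + carry-in; write the sum mod 2, carry 1 when the sum is 2 or 3.
carry:  11111101100
        00010110111
+       01111110010
-------------------
       010010101001
(the carry out of the leftmost column, 0, becomes the leading bit)
Decimal check:
  00010110111 = 128 + 32 + 16 + 4 + 2 + 1 = 183
  01111110010 = 512 + 256 + 128 + 64 + 32 + 16 + 2 = 1010
  183 + 1010 = 1193, and 010010101001 = 1024 + 128 + 32 + 8 + 1 = 1193 ✓



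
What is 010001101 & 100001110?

AND: 1 only when both bits are 1
  010001101
& 100001110
-----------
  000001100
Decimal: 141 & 270 = 12



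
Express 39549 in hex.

Using repeated division by 16 (digits 10–15 are A–F):
39549 ÷ 16 = 2471 remainder 13 (D)
2471 ÷ 16 = 154 remainder 7
154 ÷ 16 = 9 remainder 10 (A)
9 ÷ 16 = 0 remainder 9
Reading remainders bottom to top: 9A7D



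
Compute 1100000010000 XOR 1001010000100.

XOR: 1 when bits differ
  1100000010000
^ 1001010000100
---------------
  0101010010100
Decimal: 6160 ^ 4740 = 2708



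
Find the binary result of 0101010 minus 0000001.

Method 1 - Direct subtraction (column by column from the right: bit − bit − borrow-in; if negative, add 2 and borrow 1 from the next column):
borrow: 0000010
        0101010
-       0000001
---------------
        0101001

Method 2 - Add two's complement:
Two's complement of 0000001: invert → 1111110, add 1 → 1111111
  0101010
+ 1111111
---------
 10101001  (end carry out of the top bit = 1)
Discarding the end carry: 0101001
Decimal check:
  0101010 = 32 + 8 + 2 = 42
  0000001 = 1
  42 - 1 = 41, and 0101001 = 32 + 8 + 1 = 41 ✓



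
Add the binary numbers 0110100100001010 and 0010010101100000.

Add column by column from the right: bit + bit + carry-in; write the sum mod 2, carry 1 when the sum is 2 or 3.
carry:  1100001000000000
        0110100100001010
+       0010010101100000
------------------------
       01000111001101010
(the carry out of the leftmost column, 0, becomes the leading bit)
Decimal check:
  0110100100001010 = 16384 + 8192 + 2048 + 256 + 8 + 2 = 26890
  0010010101100000 = 8192 + 1024 + 256 + 64 + 32 = 9568
  26890 + 9568 = 36458, and 01000111001101010 = 32768 + 2048 + 1024 + 512 + 64 + 32 + 8 + 2 = 36458 ✓



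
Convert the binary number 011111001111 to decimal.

Sum of powers of 2 for each 1-bit:
2^0 + 2^1 + 2^2 + 2^3 + 2^6 + 2^7 + 2^8 + 2^9 + 2^10
= 1 + 2 + 4 + 8 + 64 + 128 + 256 + 512 + 1024
= 1999



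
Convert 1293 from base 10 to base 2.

Using repeated division by 2:
1293 ÷ 2 = 646 remainder 1
646 ÷ 2 = 323 remainder 0
323 ÷ 2 = 161 remainder 1
161 ÷ 2 = 80 remainder 1
80 ÷ 2 = 40 remainder 0
40 ÷ 2 = 20 remainder 0
20 ÷ 2 = 10 remainder 0
10 ÷ 2 = 5 remainder 0
5 ÷ 2 = 2 remainder 1
2 ÷ 2 = 1 remainder 0
1 ÷ 2 = 0 remainder 1
Reading remainders bottom to top: 10100001101



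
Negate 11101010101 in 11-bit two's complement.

Original (sign bit 1, negative): 11101010101
Step 1 - Invert all bits: 00010101010
Step 2 - Add 1: 00010101011
Verification: 11101010101 + 00010101011 = 100000000000; discarding the end carry (carry out of the top bit) leaves the 11-bit value 00000000000, as required for x + (-x)



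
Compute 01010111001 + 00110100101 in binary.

Add column by column from the right: bit + bit + carry-in; write the sum mod 2, carry 1 when the sum is 2 or 3.
carry:  11101000010
        01010111001
+       00110100101
-------------------
       010001011110
(the carry out of the leftmost column, 0, becomes the leading bit)
Decimal check:
  01010111001 = 512 + 128 + 32 + 16 + 8 + 1 = 697
  00110100101 = 256 + 128 + 32 + 4 + 1 = 421
  697 + 421 = 1118, and 010001011110 = 1024 + 64 + 16 + 8 + 4 + 2 = 1118 ✓



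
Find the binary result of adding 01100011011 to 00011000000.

Add column by column from the right: bit + bit + carry-in; write the sum mod 2, carry 1 when the sum is 2 or 3.
carry:  00000000000
        01100011011
+       00011000000
-------------------
       001111011011
(the carry out of the leftmost column, 0, becomes the leading bit)
Decimal check:
  01100011011 = 512 + 256 + 16 + 8 + 2 + 1 = 795
  00011000000 = 128 + 64 = 192
  795 + 192 = 987, and 001111011011 = 512 + 256 + 128 + 64 + 16 + 8 + 2 + 1 = 987 ✓



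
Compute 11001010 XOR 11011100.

XOR: 1 when bits differ
  11001010
^ 11011100
----------
  00010110
Decimal: 202 ^ 220 = 22



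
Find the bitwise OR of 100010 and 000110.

OR: 1 when either bit is 1
  100010
| 000110
--------
  100110
Decimal: 34 | 6 = 38



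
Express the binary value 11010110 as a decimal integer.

Sum of powers of 2 for each 1-bit:
2^1 + 2^2 + 2^4 + 2^6 + 2^7
= 2 + 4 + 16 + 64 + 128
= 214



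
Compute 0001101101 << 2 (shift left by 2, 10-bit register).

Original: 0001101101 (decimal 109)
Shift left by 2 positions
Append 2 zeros on the right
Result: 0110110100 (decimal 436)
Equivalent: 109 << 2 = 109 × 2^2 = 436



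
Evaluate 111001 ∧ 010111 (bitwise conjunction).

AND: 1 only when both bits are 1
  111001
& 010111
--------
  010001
Decimal: 57 & 23 = 17



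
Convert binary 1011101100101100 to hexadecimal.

Group into 4-bit nibbles from right:
  1011 = B
  1011 = B
  0010 = 2
  1100 = C
Result: BB2C



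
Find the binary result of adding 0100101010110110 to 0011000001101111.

Add column by column from the right: bit + bit + carry-in; write the sum mod 2, carry 1 when the sum is 2 or 3.
carry:  0000000111111100
        0100101010110110
+       0011000001101111
------------------------
       00111101100100101
(the carry out of the leftmost column, 0, becomes the leading bit)
Decimal check:
  0100101010110110 = 16384 + 2048 + 512 + 128 + 32 + 16 + 4 + 2 = 19126
  0011000001101111 = 8192 + 4096 + 64 + 32 + 8 + 4 + 2 + 1 = 12399
  19126 + 12399 = 31525, and 00111101100100101 = 16384 + 8192 + 4096 + 2048 + 512 + 256 + 32 + 4 + 1 = 31525 ✓



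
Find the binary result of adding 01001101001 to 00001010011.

Add column by column from the right: bit + bit + carry-in; write the sum mod 2, carry 1 when the sum is 2 or 3.
carry:  00010000110
        01001101001
+       00001010011
-------------------
       001010111100
(the carry out of the leftmost column, 0, becomes the leading bit)
Decimal check:
  01001101001 = 512 + 64 + 32 + 8 + 1 = 617
  00001010011 = 64 + 16 + 2 + 1 = 83
  617 + 83 = 700, and 001010111100 = 512 + 128 + 32 + 16 + 8 + 4 = 700 ✓



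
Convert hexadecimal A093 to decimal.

Expand by place value (powers of 16):
Digit values: A = 10
A093 = 10 × 16^3 + 0 × 16^2 + 9 × 16^1 + 3 × 16^0
= 10 × 4096 + 0 × 256 + 9 × 16 + 3 × 1
= 40960 + 0 + 144 + 3
= 41107



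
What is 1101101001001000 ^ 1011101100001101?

XOR: 1 when bits differ
  1101101001001000
^ 1011101100001101
------------------
  0110000101000101
Decimal: 55880 ^ 47885 = 24901



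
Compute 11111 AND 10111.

AND: 1 only when both bits are 1
  11111
& 10111
-------
  10111
Decimal: 31 & 23 = 23



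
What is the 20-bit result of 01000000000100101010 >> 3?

Original: 01000000000100101010 (decimal 262442)
Shift right by 3 positions
Drop the 3 low bits; fill with zeros on the left
Result: 00001000000000100101 (decimal 32805)
Equivalent: 262442 >> 3 = 262442 ÷ 2^3 = 32805



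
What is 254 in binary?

Using repeated division by 2:
254 ÷ 2 = 127 remainder 0
127 ÷ 2 = 63 remainder 1
63 ÷ 2 = 31 remainder 1
31 ÷ 2 = 15 remainder 1
15 ÷ 2 = 7 remainder 1
7 ÷ 2 = 3 remainder 1
3 ÷ 2 = 1 remainder 1
1 ÷ 2 = 0 remainder 1
Reading remainders bottom to top: 11111110



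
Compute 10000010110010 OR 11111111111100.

OR: 1 when either bit is 1
  10000010110010
| 11111111111100
----------------
  11111111111110
Decimal: 8370 | 16380 = 16382



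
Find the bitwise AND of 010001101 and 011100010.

AND: 1 only when both bits are 1
  010001101
& 011100010
-----------
  010000000
Decimal: 141 & 226 = 128



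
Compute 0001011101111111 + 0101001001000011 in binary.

Add column by column from the right: bit + bit + carry-in; write the sum mod 2, carry 1 when the sum is 2 or 3.
carry:  0010110011111110
        0001011101111111
+       0101001001000011
------------------------
       00110100111000010
(the carry out of the leftmost column, 0, becomes the leading bit)
Decimal check:
  0001011101111111 = 4096 + 1024 + 512 + 256 + 64 + 32 + 16 + 8 + 4 + 2 + 1 = 6015
  0101001001000011 = 16384 + 4096 + 512 + 64 + 2 + 1 = 21059
  6015 + 21059 = 27074, and 00110100111000010 = 16384 + 8192 + 2048 + 256 + 128 + 64 + 2 = 27074 ✓



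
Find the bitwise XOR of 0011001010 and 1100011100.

XOR: 1 when bits differ
  0011001010
^ 1100011100
------------
  1111010110
Decimal: 202 ^ 796 = 982



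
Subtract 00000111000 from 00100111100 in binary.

Method 1 - Direct subtraction (column by column from the right: bit − bit − borrow-in; if negative, add 2 and borrow 1 from the next column):
borrow: 00000000000
        00100111100
-       00000111000
-------------------
        00100000100

Method 2 - Add two's complement:
Two's complement of 00000111000: invert → 11111000111, add 1 → 11111001000
  00100111100
+ 11111001000
-------------
 100100000100  (end carry out of the top bit = 1)
Discarding the end carry: 00100000100
Decimal check:
  00100111100 = 256 + 32 + 16 + 8 + 4 = 316
  00000111000 = 32 + 16 + 8 = 56
  316 - 56 = 260, and 00100000100 = 256 + 4 = 260 ✓



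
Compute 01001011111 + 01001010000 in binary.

Add column by column from the right: bit + bit + carry-in; write the sum mod 2, carry 1 when the sum is 2 or 3.
carry:  10010100000
        01001011111
+       01001010000
-------------------
       010010101111
(the carry out of the leftmost column, 0, becomes the leading bit)
Decimal check:
  01001011111 = 512 + 64 + 16 + 8 + 4 + 2 + 1 = 607
  01001010000 = 512 + 64 + 16 = 592
  607 + 592 = 1199, and 010010101111 = 1024 + 128 + 32 + 8 + 4 + 2 + 1 = 1199 ✓



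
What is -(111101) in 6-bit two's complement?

Original (sign bit 1, negative): 111101
Step 1 - Invert all bits: 000010
Step 2 - Add 1: 000011
Verification: 111101 + 000011 = 1000000; discarding the end carry (carry out of the top bit) leaves the 6-bit value 000000, as required for x + (-x)



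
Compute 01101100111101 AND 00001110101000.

AND: 1 only when both bits are 1
  01101100111101
& 00001110101000
----------------
  00001100101000
Decimal: 6973 & 936 = 808



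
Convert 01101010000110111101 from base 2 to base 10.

Sum of powers of 2 for each 1-bit:
2^0 + 2^2 + 2^3 + 2^4 + 2^5 + 2^7 + 2^8 + 2^13 + 2^15 + 2^17 + 2^18
= 1 + 4 + 8 + 16 + 32 + 128 + 256 + 8192 + 32768 + 131072 + 262144
= 434621



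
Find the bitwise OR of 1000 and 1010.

OR: 1 when either bit is 1
  1000
| 1010
------
  1010
Decimal: 8 | 10 = 10



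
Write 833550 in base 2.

Using repeated division by 2:
833550 ÷ 2 = 416775 remainder 0
416775 ÷ 2 = 208387 remainder 1
208387 ÷ 2 = 104193 remainder 1
104193 ÷ 2 = 52096 remainder 1
52096 ÷ 2 = 26048 remainder 0
26048 ÷ 2 = 13024 remainder 0
13024 ÷ 2 = 6512 remainder 0
6512 ÷ 2 = 3256 remainder 0
3256 ÷ 2 = 1628 remainder 0
1628 ÷ 2 = 814 remainder 0
814 ÷ 2 = 407 remainder 0
407 ÷ 2 = 203 remainder 1
203 ÷ 2 = 101 remainder 1
101 ÷ 2 = 50 remainder 1
50 ÷ 2 = 25 remainder 0
25 ÷ 2 = 12 remainder 1
12 ÷ 2 = 6 remainder 0
6 ÷ 2 = 3 remainder 0
3 ÷ 2 = 1 remainder 1
1 ÷ 2 = 0 remainder 1
Reading remainders bottom to top: 11001011100000001110



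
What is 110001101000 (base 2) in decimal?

Sum of powers of 2 for each 1-bit:
2^3 + 2^5 + 2^6 + 2^10 + 2^11
= 8 + 32 + 64 + 1024 + 2048
= 3176



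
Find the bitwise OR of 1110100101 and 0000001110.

OR: 1 when either bit is 1
  1110100101
| 0000001110
------------
  1110101111
Decimal: 933 | 14 = 943



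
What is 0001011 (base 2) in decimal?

Sum of powers of 2 for each 1-bit:
2^0 + 2^1 + 2^3
= 1 + 2 + 8
= 11



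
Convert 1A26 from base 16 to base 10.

Expand by place value (powers of 16):
Digit values: A = 10
1A26 = 1 × 16^3 + 10 × 16^2 + 2 × 16^1 + 6 × 16^0
= 1 × 4096 + 10 × 256 + 2 × 16 + 6 × 1
= 4096 + 2560 + 32 + 6
= 6694



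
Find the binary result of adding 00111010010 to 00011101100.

Add column by column from the right: bit + bit + carry-in; write the sum mod 2, carry 1 when the sum is 2 or 3.
carry:  01110000000
        00111010010
+       00011101100
-------------------
       001010111110
(the carry out of the leftmost column, 0, becomes the leading bit)
Decimal check:
  00111010010 = 256 + 128 + 64 + 16 + 2 = 466
  00011101100 = 128 + 64 + 32 + 8 + 4 = 236
  466 + 236 = 702, and 001010111110 = 512 + 128 + 32 + 16 + 8 + 4 + 2 = 702 ✓



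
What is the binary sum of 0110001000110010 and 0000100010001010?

Add column by column from the right: bit + bit + carry-in; write the sum mod 2, carry 1 when the sum is 2 or 3.
carry:  0000000000000100
        0110001000110010
+       0000100010001010
------------------------
       00110101010111100
(the carry out of the leftmost column, 0, becomes the leading bit)
Decimal check:
  0110001000110010 = 16384 + 8192 + 512 + 32 + 16 + 2 = 25138
  0000100010001010 = 2048 + 128 + 8 + 2 = 2186
  25138 + 2186 = 27324, and 00110101010111100 = 16384 + 8192 + 2048 + 512 + 128 + 32 + 16 + 8 + 4 = 27324 ✓



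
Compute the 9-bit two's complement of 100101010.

Original (sign bit 1, negative): 100101010
Step 1 - Invert all bits: 011010101
Step 2 - Add 1: 011010110
Verification: 100101010 + 011010110 = 1000000000; discarding the end carry (carry out of the top bit) leaves the 9-bit value 000000000, as required for x + (-x)



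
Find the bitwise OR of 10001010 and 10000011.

OR: 1 when either bit is 1
  10001010
| 10000011
----------
  10001011
Decimal: 138 | 131 = 139



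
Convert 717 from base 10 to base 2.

Using repeated division by 2:
717 ÷ 2 = 358 remainder 1
358 ÷ 2 = 179 remainder 0
179 ÷ 2 = 89 remainder 1
89 ÷ 2 = 44 remainder 1
44 ÷ 2 = 22 remainder 0
22 ÷ 2 = 11 remainder 0
11 ÷ 2 = 5 remainder 1
5 ÷ 2 = 2 remainder 1
2 ÷ 2 = 1 remainder 0
1 ÷ 2 = 0 remainder 1
Reading remainders bottom to top: 1011001101



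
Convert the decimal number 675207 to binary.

Using repeated division by 2:
675207 ÷ 2 = 337603 remainder 1
337603 ÷ 2 = 168801 remainder 1
168801 ÷ 2 = 84400 remainder 1
84400 ÷ 2 = 42200 remainder 0
42200 ÷ 2 = 21100 remainder 0
21100 ÷ 2 = 10550 remainder 0
10550 ÷ 2 = 5275 remainder 0
5275 ÷ 2 = 2637 remainder 1
2637 ÷ 2 = 1318 remainder 1
1318 ÷ 2 = 659 remainder 0
659 ÷ 2 = 329 remainder 1
329 ÷ 2 = 164 remainder 1
164 ÷ 2 = 82 remainder 0
82 ÷ 2 = 41 remainder 0
41 ÷ 2 = 20 remainder 1
20 ÷ 2 = 10 remainder 0
10 ÷ 2 = 5 remainder 0
5 ÷ 2 = 2 remainder 1
2 ÷ 2 = 1 remainder 0
1 ÷ 2 = 0 remainder 1
Reading remainders bottom to top: 10100100110110000111



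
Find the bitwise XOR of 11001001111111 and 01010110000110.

XOR: 1 when bits differ
  11001001111111
^ 01010110000110
----------------
  10011111111001
Decimal: 12927 ^ 5510 = 10233



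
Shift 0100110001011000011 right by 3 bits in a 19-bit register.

Original: 0100110001011000011 (decimal 156355)
Shift right by 3 positions
Drop the 3 low bits; fill with zeros on the left
Result: 0000100110001011000 (decimal 19544)
Equivalent: 156355 >> 3 = 156355 ÷ 2^3 = 19544



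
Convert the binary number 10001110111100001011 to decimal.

Sum of powers of 2 for each 1-bit:
2^0 + 2^1 + 2^3 + 2^8 + 2^9 + 2^10 + 2^11 + 2^13 + 2^14 + 2^15 + 2^19
= 1 + 2 + 8 + 256 + 512 + 1024 + 2048 + 8192 + 16384 + 32768 + 524288
= 585483



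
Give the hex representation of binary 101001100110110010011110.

Group into 4-bit nibbles from right:
  1010 = A
  0110 = 6
  0110 = 6
  1100 = C
  1001 = 9
  1110 = E
Result: A66C9E



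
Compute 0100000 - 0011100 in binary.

Method 1 - Direct subtraction (column by column from the right: bit − bit − borrow-in; if negative, add 2 and borrow 1 from the next column):
borrow: 0111000
        0100000
-       0011100
---------------
        0000100

Method 2 - Add two's complement:
Two's complement of 0011100: invert → 1100011, add 1 → 1100100
  0100000
+ 1100100
---------
 10000100  (end carry out of the top bit = 1)
Discarding the end carry: 0000100
Decimal check:
  0100000 = 32
  0011100 = 16 + 8 + 4 = 28
  32 - 28 = 4, and 0000100 = 4 ✓



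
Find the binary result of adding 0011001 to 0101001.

Add column by column from the right: bit + bit + carry-in; write the sum mod 2, carry 1 when the sum is 2 or 3.
carry:  1110010
        0011001
+       0101001
---------------
       01000010
(the carry out of the leftmost column, 0, becomes the leading bit)
Decimal check:
  0011001 = 16 + 8 + 1 = 25
  0101001 = 32 + 8 + 1 = 41
  25 + 41 = 66, and 01000010 = 64 + 2 = 66 ✓



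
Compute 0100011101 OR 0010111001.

OR: 1 when either bit is 1
  0100011101
| 0010111001
------------
  0110111101
Decimal: 285 | 185 = 445



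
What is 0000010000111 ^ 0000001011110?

XOR: 1 when bits differ
  0000010000111
^ 0000001011110
---------------
  0000011011001
Decimal: 135 ^ 94 = 217



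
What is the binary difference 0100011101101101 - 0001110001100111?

Method 1 - Direct subtraction (column by column from the right: bit − bit − borrow-in; if negative, add 2 and borrow 1 from the next column):
borrow: 0111000000001100
        0100011101101101
-       0001110001100111
------------------------
        0010101100000110

Method 2 - Add two's complement:
Two's complement of 0001110001100111: invert → 1110001110011000, add 1 → 1110001110011001
  0100011101101101
+ 1110001110011001
------------------
 10010101100000110  (end carry out of the top bit = 1)
Discarding the end carry: 0010101100000110
Decimal check:
  0100011101101101 = 16384 + 1024 + 512 + 256 + 64 + 32 + 8 + 4 + 1 = 18285
  0001110001100111 = 4096 + 2048 + 1024 + 64 + 32 + 4 + 2 + 1 = 7271
  18285 - 7271 = 11014, and 0010101100000110 = 8192 + 2048 + 512 + 256 + 4 + 2 = 11014 ✓



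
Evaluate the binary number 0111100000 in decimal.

Sum of powers of 2 for each 1-bit:
2^5 + 2^6 + 2^7 + 2^8
= 32 + 64 + 128 + 256
= 480



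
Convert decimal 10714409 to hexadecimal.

Using repeated division by 16 (digits 10–15 are A–F):
10714409 ÷ 16 = 669650 remainder 9
669650 ÷ 16 = 41853 remainder 2
41853 ÷ 16 = 2615 remainder 13 (D)
2615 ÷ 16 = 163 remainder 7
163 ÷ 16 = 10 remainder 3
10 ÷ 16 = 0 remainder 10 (A)
Reading remainders bottom to top: A37D29



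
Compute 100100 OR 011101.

OR: 1 when either bit is 1
  100100
| 011101
--------
  111101
Decimal: 36 | 29 = 61



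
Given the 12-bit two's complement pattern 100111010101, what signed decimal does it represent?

Binary: 100111010101
Sign bit: 1 (negative)
Invert: 011000101010
Add 1:  011000101011
Magnitude: 011000101011 = 1024 + 512 + 32 + 8 + 2 + 1 = 1579
Value: -1579



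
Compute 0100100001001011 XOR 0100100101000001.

XOR: 1 when bits differ
  0100100001001011
^ 0100100101000001
------------------
  0000000100001010
Decimal: 18507 ^ 18753 = 266



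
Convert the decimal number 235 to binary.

Using repeated division by 2:
235 ÷ 2 = 117 remainder 1
117 ÷ 2 = 58 remainder 1
58 ÷ 2 = 29 remainder 0
29 ÷ 2 = 14 remainder 1
14 ÷ 2 = 7 remainder 0
7 ÷ 2 = 3 remainder 1
3 ÷ 2 = 1 remainder 1
1 ÷ 2 = 0 remainder 1
Reading remainders bottom to top: 11101011



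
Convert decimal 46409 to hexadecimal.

Using repeated division by 16 (digits 10–15 are A–F):
46409 ÷ 16 = 2900 remainder 9
2900 ÷ 16 = 181 remainder 4
181 ÷ 16 = 11 remainder 5
11 ÷ 16 = 0 remainder 11 (B)
Reading remainders bottom to top: B549



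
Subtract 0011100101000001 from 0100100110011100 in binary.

Method 1 - Direct subtraction (column by column from the right: bit − bit − borrow-in; if negative, add 2 and borrow 1 from the next column):
borrow: 0110000010000110
        0100100110011100
-       0011100101000001
------------------------
        0001000001011011

Method 2 - Add two's complement:
Two's complement of 0011100101000001: invert → 1100011010111110, add 1 → 1100011010111111
  0100100110011100
+ 1100011010111111
------------------
 10001000001011011  (end carry out of the top bit = 1)
Discarding the end carry: 0001000001011011
Decimal check:
  0100100110011100 = 16384 + 2048 + 256 + 128 + 16 + 8 + 4 = 18844
  0011100101000001 = 8192 + 4096 + 2048 + 256 + 64 + 1 = 14657
  18844 - 14657 = 4187, and 0001000001011011 = 4096 + 64 + 16 + 8 + 2 + 1 = 4187 ✓



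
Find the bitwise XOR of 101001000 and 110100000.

XOR: 1 when bits differ
  101001000
^ 110100000
-----------
  011101000
Decimal: 328 ^ 416 = 232



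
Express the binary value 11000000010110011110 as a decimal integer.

Sum of powers of 2 for each 1-bit:
2^1 + 2^2 + 2^3 + 2^4 + 2^7 + 2^8 + 2^10 + 2^18 + 2^19
= 2 + 4 + 8 + 16 + 128 + 256 + 1024 + 262144 + 524288
= 787870



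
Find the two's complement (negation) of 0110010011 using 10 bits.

Original: 0110010011
Step 1 - Invert all bits: 1001101100
Step 2 - Add 1: 1001101101
Verification: 0110010011 + 1001101101 = 10000000000; discarding the end carry (carry out of the top bit) leaves the 10-bit value 0000000000, as required for x + (-x)



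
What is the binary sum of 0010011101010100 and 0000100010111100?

Add column by column from the right: bit + bit + carry-in; write the sum mod 2, carry 1 when the sum is 2 or 3.
carry:  0001111111111000
        0010011101010100
+       0000100010111100
------------------------
       00011000000010000
(the carry out of the leftmost column, 0, becomes the leading bit)
Decimal check:
  0010011101010100 = 8192 + 1024 + 512 + 256 + 64 + 16 + 4 = 10068
  0000100010111100 = 2048 + 128 + 32 + 16 + 8 + 4 = 2236
  10068 + 2236 = 12304, and 00011000000010000 = 8192 + 4096 + 16 = 12304 ✓



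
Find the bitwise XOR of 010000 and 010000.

XOR: 1 when bits differ
  010000
^ 010000
--------
  000000
Decimal: 16 ^ 16 = 0



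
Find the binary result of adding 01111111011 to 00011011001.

Add column by column from the right: bit + bit + carry-in; write the sum mod 2, carry 1 when the sum is 2 or 3.
carry:  11111110110
        01111111011
+       00011011001
-------------------
       010011010100
(the carry out of the leftmost column, 0, becomes the leading bit)
Decimal check:
  01111111011 = 512 + 256 + 128 + 64 + 32 + 16 + 8 + 2 + 1 = 1019
  00011011001 = 128 + 64 + 16 + 8 + 1 = 217
  1019 + 217 = 1236, and 010011010100 = 1024 + 128 + 64 + 16 + 4 = 1236 ✓



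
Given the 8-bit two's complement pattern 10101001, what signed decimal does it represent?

Binary: 10101001
Sign bit: 1 (negative)
Invert: 01010110
Add 1:  01010111
Magnitude: 01010111 = 64 + 16 + 4 + 2 + 1 = 87
Value: -87



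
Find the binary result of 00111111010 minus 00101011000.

Method 1 - Direct subtraction (column by column from the right: bit − bit − borrow-in; if negative, add 2 and borrow 1 from the next column):
borrow: 00000000000
        00111111010
-       00101011000
-------------------
        00010100010

Method 2 - Add two's complement:
Two's complement of 00101011000: invert → 11010100111, add 1 → 11010101000
  00111111010
+ 11010101000
-------------
 100010100010  (end carry out of the top bit = 1)
Discarding the end carry: 00010100010
Decimal check:
  00111111010 = 256 + 128 + 64 + 32 + 16 + 8 + 2 = 506
  00101011000 = 256 + 64 + 16 + 8 = 344
  506 - 344 = 162, and 00010100010 = 128 + 32 + 2 = 162 ✓



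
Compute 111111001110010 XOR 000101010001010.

XOR: 1 when bits differ
  111111001110010
^ 000101010001010
-----------------
  111010011111000
Decimal: 32370 ^ 2698 = 29944



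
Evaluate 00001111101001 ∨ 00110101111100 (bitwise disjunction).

OR: 1 when either bit is 1
  00001111101001
| 00110101111100
----------------
  00111111111101
Decimal: 1001 | 3452 = 4093



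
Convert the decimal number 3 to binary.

Using repeated division by 2:
3 ÷ 2 = 1 remainder 1
1 ÷ 2 = 0 remainder 1
Reading remainders bottom to top: 11



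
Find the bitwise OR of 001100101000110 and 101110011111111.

OR: 1 when either bit is 1
  001100101000110
| 101110011111111
-----------------
  101110111111111
Decimal: 6470 | 23807 = 24063



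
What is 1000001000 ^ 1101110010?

XOR: 1 when bits differ
  1000001000
^ 1101110010
------------
  0101111010
Decimal: 520 ^ 882 = 378



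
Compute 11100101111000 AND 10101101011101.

AND: 1 only when both bits are 1
  11100101111000
& 10101101011101
----------------
  10100101011000
Decimal: 14712 & 11101 = 10584



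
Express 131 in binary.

Using repeated division by 2:
131 ÷ 2 = 65 remainder 1
65 ÷ 2 = 32 remainder 1
32 ÷ 2 = 16 remainder 0
16 ÷ 2 = 8 remainder 0
8 ÷ 2 = 4 remainder 0
4 ÷ 2 = 2 remainder 0
2 ÷ 2 = 1 remainder 0
1 ÷ 2 = 0 remainder 1
Reading remainders bottom to top: 10000011



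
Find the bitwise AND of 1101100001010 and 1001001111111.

AND: 1 only when both bits are 1
  1101100001010
& 1001001111111
---------------
  1001000001010
Decimal: 6922 & 4735 = 4618



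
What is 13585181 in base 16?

Using repeated division by 16 (digits 10–15 are A–F):
13585181 ÷ 16 = 849073 remainder 13 (D)
849073 ÷ 16 = 53067 remainder 1
53067 ÷ 16 = 3316 remainder 11 (B)
3316 ÷ 16 = 207 remainder 4
207 ÷ 16 = 12 remainder 15 (F)
12 ÷ 16 = 0 remainder 12 (C)
Reading remainders bottom to top: CF4B1D



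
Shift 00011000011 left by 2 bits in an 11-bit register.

Original: 00011000011 (decimal 195)
Shift left by 2 positions
Append 2 zeros on the right
Result: 01100001100 (decimal 780)
Equivalent: 195 << 2 = 195 × 2^2 = 780



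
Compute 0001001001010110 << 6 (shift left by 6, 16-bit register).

Original: 0001001001010110 (decimal 4694)
Shift left by 6 positions
Append 6 zeros on the right and drop the 6 high bits that overflow the 16-bit width
Result: 1001010110000000 (decimal 38272)
Equivalent: 4694 << 6 = 4694 × 2^6 = 300416, truncated to 16 bits = 38272



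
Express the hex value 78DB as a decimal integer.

Expand by place value (powers of 16):
Digit values: D = 13, B = 11
78DB = 7 × 16^3 + 8 × 16^2 + 13 × 16^1 + 11 × 16^0
= 7 × 4096 + 8 × 256 + 13 × 16 + 11 × 1
= 28672 + 2048 + 208 + 11
= 30939



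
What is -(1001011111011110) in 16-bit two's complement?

Original (sign bit 1, negative): 1001011111011110
Step 1 - Invert all bits: 0110100000100001
Step 2 - Add 1: 0110100000100010
Verification: 1001011111011110 + 0110100000100010 = 10000000000000000; discarding the end carry (carry out of the top bit) leaves the 16-bit value 0000000000000000, as required for x + (-x)



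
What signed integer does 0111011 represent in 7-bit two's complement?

Binary: 0111011
Sign bit: 0 (non-negative)
Read directly as an unsigned value:
0111011 = 32 + 16 + 8 + 2 + 1 = 59
Value: 59



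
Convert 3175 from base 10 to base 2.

Using repeated division by 2:
3175 ÷ 2 = 1587 remainder 1
1587 ÷ 2 = 793 remainder 1
793 ÷ 2 = 396 remainder 1
396 ÷ 2 = 198 remainder 0
198 ÷ 2 = 99 remainder 0
99 ÷ 2 = 49 remainder 1
49 ÷ 2 = 24 remainder 1
24 ÷ 2 = 12 remainder 0
12 ÷ 2 = 6 remainder 0
6 ÷ 2 = 3 remainder 0
3 ÷ 2 = 1 remainder 1
1 ÷ 2 = 0 remainder 1
Reading remainders bottom to top: 110001100111



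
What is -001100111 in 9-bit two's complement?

Original: 001100111
Step 1 - Invert all bits: 110011000
Step 2 - Add 1: 110011001
Verification: 001100111 + 110011001 = 1000000000; discarding the end carry (carry out of the top bit) leaves the 9-bit value 000000000, as required for x + (-x)



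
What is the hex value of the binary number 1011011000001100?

Group into 4-bit nibbles from right:
  1011 = B
  0110 = 6
  0000 = 0
  1100 = C
Result: B60C



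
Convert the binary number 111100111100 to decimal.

Sum of powers of 2 for each 1-bit:
2^2 + 2^3 + 2^4 + 2^5 + 2^8 + 2^9 + 2^10 + 2^11
= 4 + 8 + 16 + 32 + 256 + 512 + 1024 + 2048
= 3900



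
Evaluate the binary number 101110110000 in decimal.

Sum of powers of 2 for each 1-bit:
2^4 + 2^5 + 2^7 + 2^8 + 2^9 + 2^11
= 16 + 32 + 128 + 256 + 512 + 2048
= 2992



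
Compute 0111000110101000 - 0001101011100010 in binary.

Method 1 - Direct subtraction (column by column from the right: bit − bit − borrow-in; if negative, add 2 and borrow 1 from the next column):
borrow: 0011110110001100
        0111000110101000
-       0001101011100010
------------------------
        0101011011000110

Method 2 - Add two's complement:
Two's complement of 0001101011100010: invert → 1110010100011101, add 1 → 1110010100011110
  0111000110101000
+ 1110010100011110
------------------
 10101011011000110  (end carry out of the top bit = 1)
Discarding the end carry: 0101011011000110
Decimal check:
  0111000110101000 = 16384 + 8192 + 4096 + 256 + 128 + 32 + 8 = 29096
  0001101011100010 = 4096 + 2048 + 512 + 128 + 64 + 32 + 2 = 6882
  29096 - 6882 = 22214, and 0101011011000110 = 16384 + 4096 + 1024 + 512 + 128 + 64 + 4 + 2 = 22214 ✓



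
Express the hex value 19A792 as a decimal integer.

Expand by place value (powers of 16):
Digit values: A = 10
19A792 = 1 × 16^5 + 9 × 16^4 + 10 × 16^3 + 7 × 16^2 + 9 × 16^1 + 2 × 16^0
= 1 × 1048576 + 9 × 65536 + 10 × 4096 + 7 × 256 + 9 × 16 + 2 × 1
= 1048576 + 589824 + 40960 + 1792 + 144 + 2
= 1681298



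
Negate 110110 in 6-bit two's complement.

Original (sign bit 1, negative): 110110
Step 1 - Invert all bits: 001001
Step 2 - Add 1: 001010
Verification: 110110 + 001010 = 1000000; discarding the end carry (carry out of the top bit) leaves the 6-bit value 000000, as required for x + (-x)



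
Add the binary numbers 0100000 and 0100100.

Add column by column from the right: bit + bit + carry-in; write the sum mod 2, carry 1 when the sum is 2 or 3.
carry:  1000000
        0100000
+       0100100
---------------
       01000100
(the carry out of the leftmost column, 0, becomes the leading bit)
Decimal check:
  0100000 = 32
  0100100 = 32 + 4 = 36
  32 + 36 = 68, and 01000100 = 64 + 4 = 68 ✓

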